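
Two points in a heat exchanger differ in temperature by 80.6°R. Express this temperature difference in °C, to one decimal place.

For a temperature interval the offset drops out; only the factor 5/9 applies.
80.6 × 5/9 = 44.8.

44.8°C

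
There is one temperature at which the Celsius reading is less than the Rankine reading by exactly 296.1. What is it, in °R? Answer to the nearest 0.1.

51.6°R

Let R be the Rankine reading. The Celsius reading is C = 5/9·R - 273.15.
Require C - R = -296.1: (-4/9)·R - 273.15 = -296.1.
R = (-296.1 + 273.15) / (-4/9) = 51.6.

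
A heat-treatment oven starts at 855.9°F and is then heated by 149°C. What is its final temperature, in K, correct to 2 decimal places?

879.87 K

Initial temperature in Celsius: (855.9 - 32) × 5/9 = 457.7222°C.
Final Celsius temperature: 457.7222 + 149.0000 = 606.7222°C.
In kelvin: 606.7222 + 273.15 = 879.87 K.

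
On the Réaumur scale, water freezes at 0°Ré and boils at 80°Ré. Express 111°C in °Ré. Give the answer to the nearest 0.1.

88.8°Ré

Linearly onto the Réaumur scale: 0 + (111.0000 / 100) × (80 - 0) = 88.8°Ré.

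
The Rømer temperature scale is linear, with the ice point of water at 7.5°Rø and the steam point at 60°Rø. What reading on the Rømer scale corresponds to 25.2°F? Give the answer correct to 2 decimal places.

First in Celsius: (25.2 - 32) × 5/9 = -3.7778°C.
Linearly onto the Rømer scale: 7.5 + (-3.7778 / 100) × (60 - 7.5) = 5.52°Rø.

5.52°Rø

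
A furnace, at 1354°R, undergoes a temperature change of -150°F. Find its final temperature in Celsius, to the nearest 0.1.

395.7°C

Initial temperature in Celsius: (1354 - 491.67) × 5/9 = 479.0722°C.
The 150°F change is an interval, so only the factor 5/9 applies: -150 × 5/9 = -83.3333°C.
Final Celsius temperature: 479.0722 - 83.3333 = 395.7389°C.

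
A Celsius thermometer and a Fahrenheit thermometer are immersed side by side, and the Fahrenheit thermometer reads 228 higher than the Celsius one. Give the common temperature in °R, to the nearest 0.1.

932.7°R

Let x be the Celsius reading; then the Fahrenheit reading is 1.8·x + 32.
(1.8·x + 32) - x = 228  ⇒  (0.8)·x = 196  ⇒  x = 245.0000°C.
In Rankine: 245.0000 × 1.8 + 491.67 = 932.7°R.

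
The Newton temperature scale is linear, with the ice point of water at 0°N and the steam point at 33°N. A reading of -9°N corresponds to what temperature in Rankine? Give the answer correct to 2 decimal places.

442.58°R

Linear interpolation between the fixed points: C = (-9 - 0) × 100 / (33 - 0) = -27.2727°C.
Then -27.2727 × 1.8 + 491.67 = 442.58°R.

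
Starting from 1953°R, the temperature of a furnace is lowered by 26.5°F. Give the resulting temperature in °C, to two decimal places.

797.13°C

Initial temperature in Celsius: (1953 - 491.67) × 5/9 = 811.8500°C.
The 26.5°F change is an interval, so only the factor 5/9 applies: -26.5 × 5/9 = -14.7222°C.
Final Celsius temperature: 811.8500 - 14.7222 = 797.1278°C.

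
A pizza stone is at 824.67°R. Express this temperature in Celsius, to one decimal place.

In Celsius: (824.67 - 491.67) × 5/9 = 185.0000°C.

185.0°C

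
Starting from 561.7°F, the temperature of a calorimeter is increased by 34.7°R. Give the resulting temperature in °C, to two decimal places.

313.56°C

Initial temperature in Celsius: (561.7 - 32) × 5/9 = 294.2778°C.
The 34.7°R change is an interval, so only the factor 5/9 applies: +34.7 × 5/9 = +19.2778°C.
Final Celsius temperature: 294.2778 + 19.2778 = 313.5556°C.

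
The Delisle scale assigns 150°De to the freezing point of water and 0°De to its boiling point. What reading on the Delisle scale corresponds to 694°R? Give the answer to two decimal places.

First in Celsius: (694 - 491.67) × 5/9 = 112.4056°C.
Linearly onto the Delisle scale: 150 + (112.4056 / 100) × (0 - 150) = -18.61°De.

-18.61°De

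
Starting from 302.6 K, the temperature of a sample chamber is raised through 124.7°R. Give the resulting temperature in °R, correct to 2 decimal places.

669.38°R

Initial temperature in Celsius: 302.6 - 273.15 = 29.4500°C.
The 124.7°R change is an interval, so only the factor 5/9 applies: +124.7 × 5/9 = +69.2778°C.
Final Celsius temperature: 29.4500 + 69.2778 = 98.7278°C.
In Rankine: 98.7278 × 1.8 + 491.67 = 669.38°R.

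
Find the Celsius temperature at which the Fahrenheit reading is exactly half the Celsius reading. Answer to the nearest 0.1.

Let C be the Celsius reading. The Fahrenheit reading is F = 1.8·C + 32.
Require F = 0.5·C: 1.8·C + 32 = 0.5·C.
(1.3)·C = -32  ⇒  C = -24.6.

-24.6°C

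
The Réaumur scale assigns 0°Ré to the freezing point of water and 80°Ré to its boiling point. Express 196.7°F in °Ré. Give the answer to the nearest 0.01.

First in Celsius: (196.7 - 32) × 5/9 = 91.5000°C.
Linearly onto the Réaumur scale: 0 + (91.5000 / 100) × (80 - 0) = 73.20°Ré.

73.20°Ré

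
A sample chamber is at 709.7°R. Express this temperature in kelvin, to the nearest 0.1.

394.3 K

In Celsius: (709.7 - 491.67) × 5/9 = 121.1278°C.
In kelvin: 121.1278 + 273.15 = 394.3 K.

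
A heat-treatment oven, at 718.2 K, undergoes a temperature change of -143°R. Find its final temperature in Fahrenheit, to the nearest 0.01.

690.09°F

Initial temperature in Celsius: 718.2 - 273.15 = 445.0500°C.
The 143°R change is an interval, so only the factor 5/9 applies: -143 × 5/9 = -79.4444°C.
Final Celsius temperature: 445.0500 - 79.4444 = 365.6056°C.
In Fahrenheit: 365.6056 × 1.8 + 32 = 690.09°F.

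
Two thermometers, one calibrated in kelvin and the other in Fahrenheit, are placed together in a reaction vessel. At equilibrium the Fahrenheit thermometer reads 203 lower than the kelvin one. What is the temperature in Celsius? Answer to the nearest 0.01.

Let x be the kelvin reading; then the Fahrenheit reading is 1.8·x - 459.67.
(1.8·x - 459.67) - x = -203  ⇒  (0.8)·x = 256.67  ⇒  x = 320.8375 K.
In Celsius: 320.8375 - 273.15 = 47.69°C.

47.69°C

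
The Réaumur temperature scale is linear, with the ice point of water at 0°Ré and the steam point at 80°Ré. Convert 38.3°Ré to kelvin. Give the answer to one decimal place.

321.0 K

Linear interpolation between the fixed points: C = (38.3 - 0) × 100 / (80 - 0) = 47.8750°C.
Then 47.8750 + 273.15 = 321.0 K.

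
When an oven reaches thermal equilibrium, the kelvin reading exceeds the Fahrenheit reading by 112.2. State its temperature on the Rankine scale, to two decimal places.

781.81°R

Let x be the Fahrenheit reading; then the kelvin reading is 5/9·x + 255.372.
(5/9·x + 255.372) - x = 112.2  ⇒  (-4/9)·x = -143.172  ⇒  x = 322.1375°F.
In Celsius: (322.1375 - 32) × 5/9 = 161.1875°C.
In Rankine: 161.1875 × 1.8 + 491.67 = 781.81°R.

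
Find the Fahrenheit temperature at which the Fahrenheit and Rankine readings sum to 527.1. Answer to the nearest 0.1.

33.7°F

Let F be the Fahrenheit reading. The Rankine reading is R = 1·F + 459.67.
Require F + R = 527.1: (2)·F + 459.67 = 527.1.
F = (527.1 - 459.67) / (2) = 33.7.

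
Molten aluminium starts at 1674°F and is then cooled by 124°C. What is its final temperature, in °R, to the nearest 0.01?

Initial temperature in Celsius: (1674 - 32) × 5/9 = 912.2222°C.
Final Celsius temperature: 912.2222 - 124.0000 = 788.2222°C.
In Rankine: 788.2222 × 1.8 + 491.67 = 1910.47°R.

1910.47°R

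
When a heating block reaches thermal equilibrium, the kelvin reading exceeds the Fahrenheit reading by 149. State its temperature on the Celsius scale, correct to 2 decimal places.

115.19°C

Let x be the Fahrenheit reading; then the kelvin reading is 5/9·x + 255.372.
(5/9·x + 255.372) - x = 149  ⇒  (-4/9)·x = -106.372  ⇒  x = 239.3375°F.
In Celsius: (239.3375 - 32) × 5/9 = 115.19°C.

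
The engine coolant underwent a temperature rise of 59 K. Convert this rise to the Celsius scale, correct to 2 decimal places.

59.00°C

Kelvin and Celsius degrees are the same size, so the interval is unchanged: 59.00.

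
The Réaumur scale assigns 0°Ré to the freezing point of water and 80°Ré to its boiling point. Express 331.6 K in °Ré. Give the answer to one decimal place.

First in Celsius: 331.6 - 273.15 = 58.4500°C.
Linearly onto the Réaumur scale: 0 + (58.4500 / 100) × (80 - 0) = 46.8°Ré.

46.8°Ré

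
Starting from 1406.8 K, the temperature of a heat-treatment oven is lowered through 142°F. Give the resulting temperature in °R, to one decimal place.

2390.2°R

Initial temperature in Celsius: 1406.8 - 273.15 = 1133.6500°C.
The 142°F change is an interval, so only the factor 5/9 applies: -142 × 5/9 = -78.8889°C.
Final Celsius temperature: 1133.6500 - 78.8889 = 1054.7611°C.
In Rankine: 1054.7611 × 1.8 + 491.67 = 2390.2°R.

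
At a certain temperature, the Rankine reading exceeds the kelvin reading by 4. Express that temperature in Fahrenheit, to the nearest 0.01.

Let x be the kelvin reading; then the Rankine reading is 1.8·x.
(1.8·x) - x = 4  ⇒  (0.8)·x = 4  ⇒  x = 5.0000 K.
In Celsius: 5 - 273.15 = -268.1500°C.
In Fahrenheit: -268.1500 × 1.8 + 32 = -450.67°F.

-450.67°F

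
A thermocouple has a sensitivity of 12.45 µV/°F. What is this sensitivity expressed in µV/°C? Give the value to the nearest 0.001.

22.410 µV/°C

The quantity depends on a temperature interval, so only the ratio of degree sizes applies; the offset between the scales is irrelevant.
A change of 1°C is a change of 1.8°F, so per °C the value is 12.45 × 1.8 = 22.410.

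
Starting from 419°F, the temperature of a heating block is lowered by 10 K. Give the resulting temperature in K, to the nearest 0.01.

478.15 K

Initial temperature in Celsius: (419 - 32) × 5/9 = 215.0000°C.
The 10 K change is an interval; Kelvin and Celsius degrees are the same size, so ΔC = -10°C.
Final Celsius temperature: 215.0000 - 10.0000 = 205.0000°C.
In kelvin: 205.0000 + 273.15 = 478.15 K.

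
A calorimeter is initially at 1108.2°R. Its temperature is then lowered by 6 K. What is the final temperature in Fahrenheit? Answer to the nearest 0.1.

637.7°F

Initial temperature in Celsius: (1108.2 - 491.67) × 5/9 = 342.5167°C.
The 6 K change is an interval; Kelvin and Celsius degrees are the same size, so ΔC = -6°C.
Final Celsius temperature: 342.5167 - 6.0000 = 336.5167°C.
In Fahrenheit: 336.5167 × 1.8 + 32 = 637.7°F.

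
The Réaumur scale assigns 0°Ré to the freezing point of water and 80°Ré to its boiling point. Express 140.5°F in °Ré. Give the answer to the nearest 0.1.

48.2°Ré

First in Celsius: (140.5 - 32) × 5/9 = 60.2778°C.
Linearly onto the Réaumur scale: 0 + (60.2778 / 100) × (80 - 0) = 48.2°Ré.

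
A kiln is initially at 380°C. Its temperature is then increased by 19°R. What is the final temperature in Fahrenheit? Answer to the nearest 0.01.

735.00°F

The 19°R change is an interval, so only the factor 5/9 applies: +19 × 5/9 = +10.5556°C.
Final Celsius temperature: 380.0000 + 10.5556 = 390.5556°C.
In Fahrenheit: 390.5556 × 1.8 + 32 = 735.00°F.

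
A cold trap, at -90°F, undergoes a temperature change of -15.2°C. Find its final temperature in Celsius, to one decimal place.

Initial temperature in Celsius: (-90 - 32) × 5/9 = -67.7778°C.
Final Celsius temperature: -67.7778 - 15.2000 = -82.9778°C.

-83.0°C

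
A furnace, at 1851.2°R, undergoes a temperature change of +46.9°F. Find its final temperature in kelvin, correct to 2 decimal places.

1054.50 K

Initial temperature in Celsius: (1851.2 - 491.67) × 5/9 = 755.2944°C.
The 46.9°F change is an interval, so only the factor 5/9 applies: +46.9 × 5/9 = +26.0556°C.
Final Celsius temperature: 755.2944 + 26.0556 = 781.3500°C.
In kelvin: 781.3500 + 273.15 = 1054.50 K.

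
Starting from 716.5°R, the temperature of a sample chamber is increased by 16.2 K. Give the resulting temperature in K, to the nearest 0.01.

Initial temperature in Celsius: (716.5 - 491.67) × 5/9 = 124.9056°C.
The 16.2 K change is an interval; Kelvin and Celsius degrees are the same size, so ΔC = +16.2°C.
Final Celsius temperature: 124.9056 + 16.2000 = 141.1056°C.
In kelvin: 141.1056 + 273.15 = 414.26 K.

414.26 K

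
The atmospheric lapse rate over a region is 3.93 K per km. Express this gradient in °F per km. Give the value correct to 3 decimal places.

7.074 °F/km

Since only a temperature interval is involved, the additive offset between the scales drops out.
A change of 1 K is a change of 1.8°F, so 3.93 × 1.8 = 7.074.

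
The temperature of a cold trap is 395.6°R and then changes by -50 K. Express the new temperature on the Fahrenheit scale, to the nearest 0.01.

-154.07°F

Initial temperature in Celsius: (395.6 - 491.67) × 5/9 = -53.3722°C.
The 50 K change is an interval; Kelvin and Celsius degrees are the same size, so ΔC = -50°C.
Final Celsius temperature: -53.3722 - 50.0000 = -103.3722°C.
In Fahrenheit: -103.3722 × 1.8 + 32 = -154.07°F.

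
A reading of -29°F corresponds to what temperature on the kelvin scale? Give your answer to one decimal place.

239.3 K

In Celsius: (-29 - 32) × 5/9 = -33.8889°C.
In kelvin: -33.8889 + 273.15 = 239.3 K.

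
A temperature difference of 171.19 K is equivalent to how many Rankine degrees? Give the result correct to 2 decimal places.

For a temperature interval the offset drops out; only the factor 1.8 applies.
171.19 × 1.8 = 308.14.

308.14°R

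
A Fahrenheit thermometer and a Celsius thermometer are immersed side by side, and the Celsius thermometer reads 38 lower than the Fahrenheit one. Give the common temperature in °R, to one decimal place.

505.2°R

Let x be the Fahrenheit reading; then the Celsius reading is 5/9·x - 17.7778.
(5/9·x - 17.7778) - x = -38  ⇒  (-4/9)·x = -20.2222  ⇒  x = 45.5000°F.
In Celsius: (45.5 - 32) × 5/9 = 7.5000°C.
In Rankine: 7.5000 × 1.8 + 491.67 = 505.2°R.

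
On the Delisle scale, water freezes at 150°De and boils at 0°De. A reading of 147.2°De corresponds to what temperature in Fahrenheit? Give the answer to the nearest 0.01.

Linear interpolation between the fixed points: C = (147.2 - 150) × 100 / (0 - 150) = 1.8667°C.
Then 1.8667 × 1.8 + 32 = 35.36°F.

35.36°F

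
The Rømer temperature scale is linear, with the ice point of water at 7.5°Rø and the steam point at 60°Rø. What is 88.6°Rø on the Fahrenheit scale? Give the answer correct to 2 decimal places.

Linear interpolation between the fixed points: C = (88.6 - 7.5) × 100 / (60 - 7.5) = 154.4762°C.
Then 154.4762 × 1.8 + 32 = 310.06°F.

310.06°F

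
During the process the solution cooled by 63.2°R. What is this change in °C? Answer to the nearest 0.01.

35.11°C

For a temperature interval the offset drops out; only the factor 5/9 applies.
63.2 × 5/9 = 35.11.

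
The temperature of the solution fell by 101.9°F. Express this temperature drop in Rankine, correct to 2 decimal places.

Fahrenheit and Rankine degrees are the same size, so the interval is unchanged: 101.90.

101.90°R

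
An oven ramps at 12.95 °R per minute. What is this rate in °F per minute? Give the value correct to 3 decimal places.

12.950 °F/minute

Since only a temperature interval is involved, the additive offset between the scales drops out.
A change of 1°R is a change of 1°F, so 12.95 × 1 = 12.950.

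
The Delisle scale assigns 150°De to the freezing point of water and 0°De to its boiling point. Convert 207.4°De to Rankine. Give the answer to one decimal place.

422.8°R

Linear interpolation between the fixed points: C = (207.4 - 150) × 100 / (0 - 150) = -38.2667°C.
Then -38.2667 × 1.8 + 491.67 = 422.8°R.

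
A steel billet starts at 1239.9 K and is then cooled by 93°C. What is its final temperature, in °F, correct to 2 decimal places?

Initial temperature in Celsius: 1239.9 - 273.15 = 966.7500°C.
Final Celsius temperature: 966.7500 - 93.0000 = 873.7500°C.
In Fahrenheit: 873.7500 × 1.8 + 32 = 1604.75°F.

1604.75°F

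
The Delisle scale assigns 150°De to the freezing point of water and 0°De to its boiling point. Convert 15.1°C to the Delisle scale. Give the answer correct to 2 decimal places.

Linearly onto the Delisle scale: 150 + (15.1000 / 100) × (0 - 150) = 127.35°De.

127.35°De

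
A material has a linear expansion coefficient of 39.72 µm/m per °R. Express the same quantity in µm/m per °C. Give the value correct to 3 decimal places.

71.496 µm/m per °C

The quantity depends on a temperature interval, so only the ratio of degree sizes applies; the offset between the scales is irrelevant.
A change of 1°C is a change of 1.8°R, so per °C the value is 39.72 × 1.8 = 71.496.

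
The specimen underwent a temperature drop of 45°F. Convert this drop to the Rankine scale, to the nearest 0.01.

Fahrenheit and Rankine degrees are the same size, so the interval is unchanged: 45.00.

45.00°R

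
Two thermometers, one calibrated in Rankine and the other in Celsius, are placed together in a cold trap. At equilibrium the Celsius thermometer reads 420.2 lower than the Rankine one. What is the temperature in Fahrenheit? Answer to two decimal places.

-128.81°F

Let x be the Rankine reading; then the Celsius reading is 5/9·x - 273.15.
(5/9·x - 273.15) - x = -420.2  ⇒  (-4/9)·x = -147.05  ⇒  x = 330.8625°R.
In Celsius: (330.8625 - 491.67) × 5/9 = -89.3375°C.
In Fahrenheit: -89.3375 × 1.8 + 32 = -128.81°F.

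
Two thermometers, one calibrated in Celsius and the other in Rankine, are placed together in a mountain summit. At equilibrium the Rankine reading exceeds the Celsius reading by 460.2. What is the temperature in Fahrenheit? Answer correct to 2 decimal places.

Let x be the Celsius reading; then the Rankine reading is 1.8·x + 491.67.
(1.8·x + 491.67) - x = 460.2  ⇒  (0.8)·x = -31.47  ⇒  x = -39.3375°C.
In Fahrenheit: -39.3375 × 1.8 + 32 = -38.81°F.

-38.81°F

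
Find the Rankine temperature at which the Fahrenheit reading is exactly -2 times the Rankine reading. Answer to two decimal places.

Let R be the Rankine reading. The Fahrenheit reading is F = 1·R - 459.67.
Require F = -2·R: 1·R - 459.67 = -2·R.
(3)·R = 459.67  ⇒  R = 153.22.

153.22°R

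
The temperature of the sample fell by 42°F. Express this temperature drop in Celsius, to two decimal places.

An interval of 1°F corresponds to 5/9°C.
42 × 5/9 = 23.33.

23.33°C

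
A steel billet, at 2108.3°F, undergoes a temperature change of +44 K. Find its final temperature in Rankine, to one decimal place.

Initial temperature in Celsius: (2108.3 - 32) × 5/9 = 1153.5000°C.
The 44 K change is an interval; Kelvin and Celsius degrees are the same size, so ΔC = +44°C.
Final Celsius temperature: 1153.5000 + 44.0000 = 1197.5000°C.
In Rankine: 1197.5000 × 1.8 + 491.67 = 2647.2°R.

2647.2°R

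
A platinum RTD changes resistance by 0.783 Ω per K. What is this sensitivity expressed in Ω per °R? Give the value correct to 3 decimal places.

0.435 Ω per °R

The quantity depends on a temperature interval, so only the ratio of degree sizes applies; the offset between the scales is irrelevant.
A change of 1°R is a change of 5/9 K, so per °R the value is 0.783 × 5/9 = 0.435.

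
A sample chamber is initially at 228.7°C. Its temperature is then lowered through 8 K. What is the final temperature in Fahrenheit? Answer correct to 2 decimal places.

The 8 K change is an interval; Kelvin and Celsius degrees are the same size, so ΔC = -8°C.
Final Celsius temperature: 228.7000 - 8.0000 = 220.7000°C.
In Fahrenheit: 220.7000 × 1.8 + 32 = 429.26°F.

429.26°F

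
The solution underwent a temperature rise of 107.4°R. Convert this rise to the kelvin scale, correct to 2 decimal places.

Only the scale ratio 5/9 matters for a change in temperature.
107.4 × 5/9 = 59.67.

59.67 K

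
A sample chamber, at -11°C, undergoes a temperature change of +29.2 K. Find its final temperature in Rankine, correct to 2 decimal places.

The 29.2 K change is an interval; Kelvin and Celsius degrees are the same size, so ΔC = +29.2°C.
Final Celsius temperature: -11.0000 + 29.2000 = 18.2000°C.
In Rankine: 18.2000 × 1.8 + 491.67 = 524.43°R.

524.43°R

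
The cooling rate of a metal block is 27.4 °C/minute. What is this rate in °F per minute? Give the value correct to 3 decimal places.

49.320 °F/minute

Since only a temperature interval is involved, the additive offset between the scales drops out.
A change of 1°C is a change of 1.8°F, so 27.4 × 1.8 = 49.320.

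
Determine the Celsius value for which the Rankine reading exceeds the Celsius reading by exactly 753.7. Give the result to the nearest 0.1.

Let C be the Celsius reading. The Rankine reading is R = 1.8·C + 491.67.
Require R - C = 753.7: (0.8)·C + 491.67 = 753.7.
C = (753.7 - 491.67) / (0.8) = 327.5.

327.5°C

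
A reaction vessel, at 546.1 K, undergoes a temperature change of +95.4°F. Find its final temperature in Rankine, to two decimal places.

Initial temperature in Celsius: 546.1 - 273.15 = 272.9500°C.
The 95.4°F change is an interval, so only the factor 5/9 applies: +95.4 × 5/9 = +53.0000°C.
Final Celsius temperature: 272.9500 + 53.0000 = 325.9500°C.
In Rankine: 325.9500 × 1.8 + 491.67 = 1078.38°R.

1078.38°R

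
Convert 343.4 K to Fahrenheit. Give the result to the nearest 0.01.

158.45°F

In Celsius: 343.4 - 273.15 = 70.2500°C.
In Fahrenheit: 70.2500 × 1.8 + 32 = 158.45°F.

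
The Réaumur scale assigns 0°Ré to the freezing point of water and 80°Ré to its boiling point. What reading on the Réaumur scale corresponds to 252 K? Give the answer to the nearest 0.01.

-16.92°Ré

First in Celsius: 252 - 273.15 = -21.1500°C.
Linearly onto the Réaumur scale: 0 + (-21.1500 / 100) × (80 - 0) = -16.92°Ré.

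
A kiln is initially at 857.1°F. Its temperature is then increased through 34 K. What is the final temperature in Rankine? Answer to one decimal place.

1378.0°R

Initial temperature in Celsius: (857.1 - 32) × 5/9 = 458.3889°C.
The 34 K change is an interval; Kelvin and Celsius degrees are the same size, so ΔC = +34°C.
Final Celsius temperature: 458.3889 + 34.0000 = 492.3889°C.
In Rankine: 492.3889 × 1.8 + 491.67 = 1378.0°R.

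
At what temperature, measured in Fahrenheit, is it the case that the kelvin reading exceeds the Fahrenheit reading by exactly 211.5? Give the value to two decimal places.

Let F be the Fahrenheit reading. The kelvin reading is K = 5/9·F + 255.372.
Require K - F = 211.5: (-4/9)·F + 255.372 = 211.5.
F = (211.5 - 255.372) / (-4/9) = 98.71.

98.71°F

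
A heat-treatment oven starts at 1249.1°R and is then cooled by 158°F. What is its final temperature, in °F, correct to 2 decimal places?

631.43°F

Initial temperature in Celsius: (1249.1 - 491.67) × 5/9 = 420.7944°C.
The 158°F change is an interval, so only the factor 5/9 applies: -158 × 5/9 = -87.7778°C.
Final Celsius temperature: 420.7944 - 87.7778 = 333.0167°C.
In Fahrenheit: 333.0167 × 1.8 + 32 = 631.43°F.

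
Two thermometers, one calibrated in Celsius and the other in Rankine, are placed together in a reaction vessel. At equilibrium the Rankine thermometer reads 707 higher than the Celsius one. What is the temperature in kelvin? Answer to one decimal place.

542.3 K

Let x be the Celsius reading; then the Rankine reading is 1.8·x + 491.67.
(1.8·x + 491.67) - x = 707  ⇒  (0.8)·x = 215.33  ⇒  x = 269.1625°C.
In kelvin: 269.1625 + 273.15 = 542.3 K.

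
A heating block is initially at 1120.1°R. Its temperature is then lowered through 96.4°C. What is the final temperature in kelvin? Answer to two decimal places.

Initial temperature in Celsius: (1120.1 - 491.67) × 5/9 = 349.1278°C.
Final Celsius temperature: 349.1278 - 96.4000 = 252.7278°C.
In kelvin: 252.7278 + 273.15 = 525.88 K.

525.88 K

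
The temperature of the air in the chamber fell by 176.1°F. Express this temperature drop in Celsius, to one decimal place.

97.8°C

An interval of 1°F corresponds to 5/9°C.
176.1 × 5/9 = 97.8.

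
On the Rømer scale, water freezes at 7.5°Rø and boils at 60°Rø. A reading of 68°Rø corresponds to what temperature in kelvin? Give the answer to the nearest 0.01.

Linear interpolation between the fixed points: C = (68 - 7.5) × 100 / (60 - 7.5) = 115.2381°C.
Then 115.2381 + 273.15 = 388.39 K.

388.39 K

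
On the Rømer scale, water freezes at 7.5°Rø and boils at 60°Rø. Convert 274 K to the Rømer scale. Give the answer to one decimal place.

First in Celsius: 274 - 273.15 = 0.8500°C.
Linearly onto the Rømer scale: 7.5 + (0.8500 / 100) × (60 - 7.5) = 7.9°Rø.

7.9°Rø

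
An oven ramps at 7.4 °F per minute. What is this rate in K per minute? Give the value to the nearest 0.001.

4.111 K/minute

Since only a temperature interval is involved, the additive offset between the scales drops out.
A change of 1°F is a change of 5/9 K, so 7.4 × 5/9 = 4.111.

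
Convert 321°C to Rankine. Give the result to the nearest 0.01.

1069.47°R

In Rankine: 321.0000 × 1.8 + 491.67 = 1069.47°R.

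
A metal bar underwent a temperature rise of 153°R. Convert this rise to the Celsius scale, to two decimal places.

For a temperature interval the offset drops out; only the factor 5/9 applies.
153 × 5/9 = 85.00.

85.00°C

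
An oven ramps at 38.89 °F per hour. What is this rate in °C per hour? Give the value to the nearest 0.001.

Since only a temperature interval is involved, the additive offset between the scales drops out.
A change of 1°F is a change of 5/9°C, so 38.89 × 5/9 = 21.606.

21.606 °C/hour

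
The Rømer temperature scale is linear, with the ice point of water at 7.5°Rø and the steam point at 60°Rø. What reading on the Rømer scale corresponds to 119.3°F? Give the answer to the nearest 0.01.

First in Celsius: (119.3 - 32) × 5/9 = 48.5000°C.
Linearly onto the Rømer scale: 7.5 + (48.5000 / 100) × (60 - 7.5) = 32.96°Rø.

32.96°Rø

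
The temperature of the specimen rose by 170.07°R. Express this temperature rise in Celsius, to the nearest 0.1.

94.5°C

Only the scale ratio 5/9 matters for a change in temperature.
170.07 × 5/9 = 94.5.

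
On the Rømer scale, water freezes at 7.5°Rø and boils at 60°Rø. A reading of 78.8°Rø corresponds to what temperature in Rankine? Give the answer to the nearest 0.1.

736.1°R

Linear interpolation between the fixed points: C = (78.8 - 7.5) × 100 / (60 - 7.5) = 135.8095°C.
Then 135.8095 × 1.8 + 491.67 = 736.1°R.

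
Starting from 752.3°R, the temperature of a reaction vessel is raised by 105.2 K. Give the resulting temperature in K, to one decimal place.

Initial temperature in Celsius: (752.3 - 491.67) × 5/9 = 144.7944°C.
The 105.2 K change is an interval; Kelvin and Celsius degrees are the same size, so ΔC = +105.2°C.
Final Celsius temperature: 144.7944 + 105.2000 = 249.9944°C.
In kelvin: 249.9944 + 273.15 = 523.1 K.

523.1 K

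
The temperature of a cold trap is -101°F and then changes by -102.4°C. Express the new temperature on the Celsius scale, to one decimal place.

-176.3°C

Initial temperature in Celsius: (-101 - 32) × 5/9 = -73.8889°C.
Final Celsius temperature: -73.8889 - 102.4000 = -176.2889°C.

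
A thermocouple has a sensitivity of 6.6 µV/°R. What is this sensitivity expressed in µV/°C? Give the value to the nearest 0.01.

11.88 µV/°C

Since only a temperature interval is involved, the additive offset between the scales drops out.
A change of 1°C is a change of 1.8°R, so per °C the value is 6.6 × 1.8 = 11.88.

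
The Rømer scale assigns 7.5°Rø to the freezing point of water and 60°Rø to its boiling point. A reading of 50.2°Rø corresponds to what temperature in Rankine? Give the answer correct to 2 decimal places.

638.07°R

Linear interpolation between the fixed points: C = (50.2 - 7.5) × 100 / (60 - 7.5) = 81.3333°C.
Then 81.3333 × 1.8 + 491.67 = 638.07°R.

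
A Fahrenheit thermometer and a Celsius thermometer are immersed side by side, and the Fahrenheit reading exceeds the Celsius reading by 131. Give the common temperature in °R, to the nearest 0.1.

714.4°R

Let x be the Fahrenheit reading; then the Celsius reading is 5/9·x - 17.7778.
(5/9·x - 17.7778) - x = -131  ⇒  (-4/9)·x = -113.222  ⇒  x = 254.7500°F.
In Celsius: (254.75 - 32) × 5/9 = 123.7500°C.
In Rankine: 123.7500 × 1.8 + 491.67 = 714.4°R.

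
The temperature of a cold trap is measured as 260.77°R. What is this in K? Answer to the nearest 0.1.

144.9 K

In Celsius: (260.77 - 491.67) × 5/9 = -128.2778°C.
In kelvin: -128.2778 + 273.15 = 144.9 K.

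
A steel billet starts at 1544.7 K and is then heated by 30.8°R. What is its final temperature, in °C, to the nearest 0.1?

Initial temperature in Celsius: 1544.7 - 273.15 = 1271.5500°C.
The 30.8°R change is an interval, so only the factor 5/9 applies: +30.8 × 5/9 = +17.1111°C.
Final Celsius temperature: 1271.5500 + 17.1111 = 1288.6611°C.

1288.7°C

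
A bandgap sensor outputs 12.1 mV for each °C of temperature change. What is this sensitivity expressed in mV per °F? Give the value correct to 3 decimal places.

The quantity depends on a temperature interval, so only the ratio of degree sizes applies; the offset between the scales is irrelevant.
A change of 1°F is a change of 5/9°C, so per °F the value is 12.1 × 5/9 = 6.722.

6.722 mV per °F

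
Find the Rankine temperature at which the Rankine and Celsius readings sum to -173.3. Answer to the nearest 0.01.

Let R be the Rankine reading. The Celsius reading is C = 5/9·R - 273.15.
Require R + C = -173.3: (14/9)·R - 273.15 = -173.3.
R = (-173.3 + 273.15) / (14/9) = 64.19.

64.19°R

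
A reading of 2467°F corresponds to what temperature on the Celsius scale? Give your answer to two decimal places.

In Celsius: (2467 - 32) × 5/9 = 1352.7778°C.

1352.78°C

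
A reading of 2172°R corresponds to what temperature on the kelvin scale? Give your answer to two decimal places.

1206.67 K

In Celsius: (2172 - 491.67) × 5/9 = 933.5167°C.
In kelvin: 933.5167 + 273.15 = 1206.67 K.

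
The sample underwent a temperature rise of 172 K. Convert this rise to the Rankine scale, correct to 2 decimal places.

For a temperature interval the offset drops out; only the factor 1.8 applies.
172 × 1.8 = 309.60.

309.60°R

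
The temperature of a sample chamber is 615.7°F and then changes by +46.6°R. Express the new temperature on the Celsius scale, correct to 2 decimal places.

350.17°C

Initial temperature in Celsius: (615.7 - 32) × 5/9 = 324.2778°C.
The 46.6°R change is an interval, so only the factor 5/9 applies: +46.6 × 5/9 = +25.8889°C.
Final Celsius temperature: 324.2778 + 25.8889 = 350.1667°C.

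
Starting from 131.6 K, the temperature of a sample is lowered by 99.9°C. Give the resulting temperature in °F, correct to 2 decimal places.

Initial temperature in Celsius: 131.6 - 273.15 = -141.5500°C.
Final Celsius temperature: -141.5500 - 99.9000 = -241.4500°C.
In Fahrenheit: -241.4500 × 1.8 + 32 = -402.61°F.

-402.61°F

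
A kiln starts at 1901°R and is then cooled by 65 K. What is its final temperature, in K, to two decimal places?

Initial temperature in Celsius: (1901 - 491.67) × 5/9 = 782.9611°C.
The 65 K change is an interval; Kelvin and Celsius degrees are the same size, so ΔC = -65°C.
Final Celsius temperature: 782.9611 - 65.0000 = 717.9611°C.
In kelvin: 717.9611 + 273.15 = 991.11 K.

991.11 K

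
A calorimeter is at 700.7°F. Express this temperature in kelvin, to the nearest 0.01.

In Celsius: (700.7 - 32) × 5/9 = 371.5000°C.
In kelvin: 371.5000 + 273.15 = 644.65 K.

644.65 K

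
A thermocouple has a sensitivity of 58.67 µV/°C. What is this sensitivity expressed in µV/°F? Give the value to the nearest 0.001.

32.594 µV/°F

Since only a temperature interval is involved, the additive offset between the scales drops out.
A change of 1°F is a change of 5/9°C, so per °F the value is 58.67 × 5/9 = 32.594.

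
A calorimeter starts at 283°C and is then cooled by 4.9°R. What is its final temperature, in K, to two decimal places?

553.43 K

The 4.9°R change is an interval, so only the factor 5/9 applies: -4.9 × 5/9 = -2.7222°C.
Final Celsius temperature: 283.0000 - 2.7222 = 280.2778°C.
In kelvin: 280.2778 + 273.15 = 553.43 K.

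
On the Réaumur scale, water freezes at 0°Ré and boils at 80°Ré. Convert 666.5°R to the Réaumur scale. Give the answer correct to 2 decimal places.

First in Celsius: (666.5 - 491.67) × 5/9 = 97.1278°C.
Linearly onto the Réaumur scale: 0 + (97.1278 / 100) × (80 - 0) = 77.70°Ré.

77.70°Ré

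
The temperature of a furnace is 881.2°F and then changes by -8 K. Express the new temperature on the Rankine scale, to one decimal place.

1326.5°R

Initial temperature in Celsius: (881.2 - 32) × 5/9 = 471.7778°C.
The 8 K change is an interval; Kelvin and Celsius degrees are the same size, so ΔC = -8°C.
Final Celsius temperature: 471.7778 - 8.0000 = 463.7778°C.
In Rankine: 463.7778 × 1.8 + 491.67 = 1326.5°R.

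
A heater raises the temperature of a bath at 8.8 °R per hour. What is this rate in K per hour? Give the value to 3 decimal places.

4.889 K/hour

The quantity depends on a temperature interval, so only the ratio of degree sizes applies; the offset between the scales is irrelevant.
A change of 1°R is a change of 5/9 K, so 8.8 × 5/9 = 4.889.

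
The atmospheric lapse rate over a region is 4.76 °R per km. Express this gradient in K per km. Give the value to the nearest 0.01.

2.64 K/km

Since only a temperature interval is involved, the additive offset between the scales drops out.
A change of 1°R is a change of 5/9 K, so 4.76 × 5/9 = 2.64.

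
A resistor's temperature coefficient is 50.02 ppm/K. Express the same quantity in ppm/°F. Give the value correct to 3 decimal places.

Since only a temperature interval is involved, the additive offset between the scales drops out.
A change of 1°F is a change of 5/9 K, so per °F the value is 50.02 × 5/9 = 27.789.

27.789 ppm/°F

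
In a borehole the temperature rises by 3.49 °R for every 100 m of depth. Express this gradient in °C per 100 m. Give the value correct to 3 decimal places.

1.939 °C/100 m

The quantity depends on a temperature interval, so only the ratio of degree sizes applies; the offset between the scales is irrelevant.
A change of 1°R is a change of 5/9°C, so 3.49 × 5/9 = 1.939.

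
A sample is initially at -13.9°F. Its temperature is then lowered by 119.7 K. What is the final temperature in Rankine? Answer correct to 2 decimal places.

Initial temperature in Celsius: (-13.9 - 32) × 5/9 = -25.5000°C.
The 119.7 K change is an interval; Kelvin and Celsius degrees are the same size, so ΔC = -119.7°C.
Final Celsius temperature: -25.5000 - 119.7000 = -145.2000°C.
In Rankine: -145.2000 × 1.8 + 491.67 = 230.31°R.

230.31°R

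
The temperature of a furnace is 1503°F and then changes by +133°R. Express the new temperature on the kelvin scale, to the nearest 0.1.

1164.3 K

Initial temperature in Celsius: (1503 - 32) × 5/9 = 817.2222°C.
The 133°R change is an interval, so only the factor 5/9 applies: +133 × 5/9 = +73.8889°C.
Final Celsius temperature: 817.2222 + 73.8889 = 891.1111°C.
In kelvin: 891.1111 + 273.15 = 1164.3 K.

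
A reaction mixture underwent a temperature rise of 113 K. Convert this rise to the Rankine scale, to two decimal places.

For a temperature interval the offset drops out; only the factor 1.8 applies.
113 × 1.8 = 203.40.

203.40°R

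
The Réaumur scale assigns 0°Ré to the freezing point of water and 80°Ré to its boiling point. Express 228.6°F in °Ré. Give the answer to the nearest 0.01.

First in Celsius: (228.6 - 32) × 5/9 = 109.2222°C.
Linearly onto the Réaumur scale: 0 + (109.2222 / 100) × (80 - 0) = 87.38°Ré.

87.38°Ré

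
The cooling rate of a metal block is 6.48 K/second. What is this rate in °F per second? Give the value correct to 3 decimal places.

Since only a temperature interval is involved, the additive offset between the scales drops out.
A change of 1 K is a change of 1.8°F, so 6.48 × 1.8 = 11.664.

11.664 °F/second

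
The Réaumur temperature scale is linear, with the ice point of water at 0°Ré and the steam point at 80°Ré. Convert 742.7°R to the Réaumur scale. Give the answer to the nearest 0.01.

First in Celsius: (742.7 - 491.67) × 5/9 = 139.4611°C.
Linearly onto the Réaumur scale: 0 + (139.4611 / 100) × (80 - 0) = 111.57°Ré.

111.57°Ré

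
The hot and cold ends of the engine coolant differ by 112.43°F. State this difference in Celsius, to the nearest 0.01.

62.46°C

Only the scale ratio 5/9 matters for a change in temperature.
112.43 × 5/9 = 62.46.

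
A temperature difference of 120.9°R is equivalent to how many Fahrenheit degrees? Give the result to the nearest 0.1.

Rankine and Fahrenheit degrees are the same size, so the interval is unchanged: 120.9.

120.9°F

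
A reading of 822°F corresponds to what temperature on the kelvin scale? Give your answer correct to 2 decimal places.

712.04 K

In Celsius: (822 - 32) × 5/9 = 438.8889°C.
In kelvin: 438.8889 + 273.15 = 712.04 K.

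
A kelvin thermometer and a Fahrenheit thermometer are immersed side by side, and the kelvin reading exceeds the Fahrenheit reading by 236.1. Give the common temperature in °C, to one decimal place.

6.3°C

Let x be the kelvin reading; then the Fahrenheit reading is 1.8·x - 459.67.
(1.8·x - 459.67) - x = -236.1  ⇒  (0.8)·x = 223.57  ⇒  x = 279.4625 K.
In Celsius: 279.4625 - 273.15 = 6.3°C.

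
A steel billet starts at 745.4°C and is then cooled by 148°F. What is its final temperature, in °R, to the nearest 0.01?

1685.39°R

The 148°F change is an interval, so only the factor 5/9 applies: -148 × 5/9 = -82.2222°C.
Final Celsius temperature: 745.4000 - 82.2222 = 663.1778°C.
In Rankine: 663.1778 × 1.8 + 491.67 = 1685.39°R.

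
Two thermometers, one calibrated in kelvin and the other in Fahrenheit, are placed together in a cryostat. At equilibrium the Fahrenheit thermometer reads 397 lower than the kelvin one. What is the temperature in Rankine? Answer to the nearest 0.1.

141.0°R

Let x be the kelvin reading; then the Fahrenheit reading is 1.8·x - 459.67.
(1.8·x - 459.67) - x = -397  ⇒  (0.8)·x = 62.67  ⇒  x = 78.3375 K.
In Celsius: 78.3375 - 273.15 = -194.8125°C.
In Rankine: -194.8125 × 1.8 + 491.67 = 141.0°R.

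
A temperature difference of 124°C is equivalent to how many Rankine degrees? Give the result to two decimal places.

223.20°R

Only the scale ratio 1.8 matters for a change in temperature.
124 × 1.8 = 223.20.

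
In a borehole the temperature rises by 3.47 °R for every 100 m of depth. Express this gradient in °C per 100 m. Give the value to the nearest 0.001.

Since only a temperature interval is involved, the additive offset between the scales drops out.
A change of 1°R is a change of 5/9°C, so 3.47 × 5/9 = 1.928.

1.928 °C/100 m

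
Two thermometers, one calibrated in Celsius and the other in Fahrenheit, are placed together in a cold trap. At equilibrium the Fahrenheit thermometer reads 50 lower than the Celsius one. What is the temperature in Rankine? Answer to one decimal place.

307.2°R

Let x be the Celsius reading; then the Fahrenheit reading is 1.8·x + 32.
(1.8·x + 32) - x = -50  ⇒  (0.8)·x = -82  ⇒  x = -102.5000°C.
In Rankine: -102.5000 × 1.8 + 491.67 = 307.2°R.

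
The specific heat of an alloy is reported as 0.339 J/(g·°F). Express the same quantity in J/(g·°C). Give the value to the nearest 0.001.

The quantity depends on a temperature interval, so only the ratio of degree sizes applies; the offset between the scales is irrelevant.
A change of 1°C is a change of 1.8°F, so per °C the value is 0.339 × 1.8 = 0.610.

0.610 J/(g·°C)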